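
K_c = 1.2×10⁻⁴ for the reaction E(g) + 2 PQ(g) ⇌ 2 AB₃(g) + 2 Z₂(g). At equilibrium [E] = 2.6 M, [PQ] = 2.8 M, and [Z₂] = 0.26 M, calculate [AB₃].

[AB₃] = 0.19 M

At equilibrium, K_c = [AB₃]²·[Z₂]² / ([E]·[PQ]²) = 1.2×10⁻⁴.
([AB₃])²·(0.26)² / ((2.6)·(2.8)²) = 1.2×10⁻⁴
[AB₃]² = 0.0362 ⇒ [AB₃] = 0.19 M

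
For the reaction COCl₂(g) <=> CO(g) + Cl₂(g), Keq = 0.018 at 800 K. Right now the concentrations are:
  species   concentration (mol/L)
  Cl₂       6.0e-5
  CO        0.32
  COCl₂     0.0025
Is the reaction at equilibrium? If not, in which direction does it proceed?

Q = [CO]·[Cl₂] / [COCl₂] = (0.32)·(6.0e-5) / (0.0025) = 0.0077
Q = 0.0077 < Keq = 0.018, so the forward reaction proceeds.

to the right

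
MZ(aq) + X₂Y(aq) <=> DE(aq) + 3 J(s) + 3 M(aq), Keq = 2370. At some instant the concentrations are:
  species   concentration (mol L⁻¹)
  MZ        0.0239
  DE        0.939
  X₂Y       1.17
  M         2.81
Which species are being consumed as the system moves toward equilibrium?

MZ, X₂Y (reactants)

(J is a pure solid — omitted from Q.)
Q = [DE]·[M]³ / ([MZ]·[X₂Y]) = (0.939)·(2.81)³ / ((0.0239)·(1.17)) = 745
Q = 745 < Keq = 2370: net forward reaction.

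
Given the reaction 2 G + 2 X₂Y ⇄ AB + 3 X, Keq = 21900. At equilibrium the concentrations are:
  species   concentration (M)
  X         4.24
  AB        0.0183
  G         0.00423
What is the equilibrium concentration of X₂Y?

At equilibrium, Keq = [AB]·[X]³ / ([G]²·[X₂Y]²) = 21900.
(0.0183)·(4.24)³ / ((0.00423)²·([X₂Y])²) = 21900
[X₂Y]² = 3.56 ⇒ [X₂Y] = 1.89 M

[X₂Y] = 1.89 M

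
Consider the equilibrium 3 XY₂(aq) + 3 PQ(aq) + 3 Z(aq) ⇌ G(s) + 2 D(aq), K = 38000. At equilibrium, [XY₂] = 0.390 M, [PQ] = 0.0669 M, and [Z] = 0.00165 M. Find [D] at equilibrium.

(G is a pure solid — omitted from K.)
At equilibrium, K = [D]² / ([XY₂]³·[PQ]³·[Z]³) = 38000.
([D])² / ((0.390)³·(0.0669)³·(0.00165)³) = 38000
[D]² = 3.03e-9 ⇒ [D] = 5.51e-5 M

[D] = 5.51e-5 M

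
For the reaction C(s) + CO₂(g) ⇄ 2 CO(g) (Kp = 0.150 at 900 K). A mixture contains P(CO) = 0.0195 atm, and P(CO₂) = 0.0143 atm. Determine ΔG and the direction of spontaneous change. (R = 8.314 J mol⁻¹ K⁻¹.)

ΔG = -12.9 kJ/mol; the forward reaction is spontaneous

(C is a pure solid — omitted from Qp.)
Qp = P(CO)² / P(CO₂) = (0.0195)² / (0.0143) = 0.0266
ΔG = RT ln(Qp/Kp) = (8.314 J mol⁻¹ K⁻¹)(900 K) × ln(0.0266/0.150)
   = (7.483 kJ/mol)(-1.730) = -12.9 kJ/mol
ΔG < 0, so the forward reaction is spontaneous (proceeds forward).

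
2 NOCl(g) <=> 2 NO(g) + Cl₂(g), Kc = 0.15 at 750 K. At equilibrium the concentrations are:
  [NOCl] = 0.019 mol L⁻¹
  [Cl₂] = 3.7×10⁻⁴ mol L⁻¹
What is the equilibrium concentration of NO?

[NO] = 0.38 mol L⁻¹

At equilibrium, Kc = [NO]²·[Cl₂] / [NOCl]² = 0.15.
([NO])²·(3.7×10⁻⁴) / (0.019)² = 0.15
[NO]² = 0.146 ⇒ [NO] = 0.38 mol L⁻¹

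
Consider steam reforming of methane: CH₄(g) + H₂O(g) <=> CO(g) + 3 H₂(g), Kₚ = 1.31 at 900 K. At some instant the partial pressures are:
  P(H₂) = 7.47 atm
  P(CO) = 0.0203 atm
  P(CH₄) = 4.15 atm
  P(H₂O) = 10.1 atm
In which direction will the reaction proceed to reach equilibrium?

to the right

Qₚ = P(CO)·P(H₂)³ / (P(CH₄)·P(H₂O)) = (0.0203)·(7.47)³ / ((4.15)·(10.1)) = 0.202
Qₚ = 0.202 < Kₚ = 1.31, so the forward reaction proceeds.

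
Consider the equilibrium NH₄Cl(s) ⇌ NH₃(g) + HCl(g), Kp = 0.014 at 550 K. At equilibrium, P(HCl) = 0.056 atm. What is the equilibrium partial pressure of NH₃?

(NH₄Cl is a pure solid — omitted from Kp.)
At equilibrium, Kp = P(NH₃)·P(HCl) = 0.014.
(P(NH₃))·(0.056) = 0.014
P(NH₃) = 0.250 = 0.25 atm

P(NH₃) = 0.25 atm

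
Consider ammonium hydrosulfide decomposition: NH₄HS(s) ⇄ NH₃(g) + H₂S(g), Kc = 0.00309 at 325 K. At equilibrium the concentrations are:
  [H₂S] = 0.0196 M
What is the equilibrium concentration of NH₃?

[NH₃] = 0.158 M

(NH₄HS is a pure solid — omitted from Kc.)
At equilibrium, Kc = [NH₃]·[H₂S] = 0.00309.
([NH₃])·(0.0196) = 0.00309
[NH₃] = 0.158 M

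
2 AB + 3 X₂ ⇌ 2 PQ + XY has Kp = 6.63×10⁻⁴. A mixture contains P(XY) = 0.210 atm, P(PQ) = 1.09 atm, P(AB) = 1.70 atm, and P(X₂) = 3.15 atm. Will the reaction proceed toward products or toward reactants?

to the left

Qp = P(PQ)²·P(XY) / (P(AB)²·P(X₂)³) = (1.09)²·(0.210) / ((1.70)²·(3.15)³) = 0.00276
Qp = 0.00276 > Kp = 6.63×10⁻⁴, so the reverse reaction proceeds.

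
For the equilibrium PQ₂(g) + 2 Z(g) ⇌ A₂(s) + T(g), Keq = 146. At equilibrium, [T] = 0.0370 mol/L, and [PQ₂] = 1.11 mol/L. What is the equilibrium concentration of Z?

[Z] = 0.0151 mol/L

(A₂ is a pure solid — omitted from Keq.)
At equilibrium, Keq = [T] / ([PQ₂]·[Z]²) = 146.
(0.0370) / ((1.11)·([Z])²) = 146
[Z]² = 2.28×10⁻⁴ ⇒ [Z] = 0.0151 mol/L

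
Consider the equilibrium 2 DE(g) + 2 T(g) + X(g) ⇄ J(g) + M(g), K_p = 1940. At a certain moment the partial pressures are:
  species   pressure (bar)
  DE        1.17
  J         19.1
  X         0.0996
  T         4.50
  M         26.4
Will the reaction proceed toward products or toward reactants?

Q_p = P(J)·P(M) / (P(DE)²·P(T)²·P(X)) = (19.1)·(26.4) / ((1.17)²·(4.50)²·(0.0996)) = 183
Q_p = 183 < K_p = 1940, so the forward reaction proceeds.

to the right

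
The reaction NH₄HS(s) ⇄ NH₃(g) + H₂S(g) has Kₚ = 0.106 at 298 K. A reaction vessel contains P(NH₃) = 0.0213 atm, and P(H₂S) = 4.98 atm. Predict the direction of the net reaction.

(NH₄HS is a pure solid — omitted from Qₚ.)
Qₚ = P(NH₃)·P(H₂S) = (0.0213)·(4.98) = 0.106
Qₚ = 0.106 = Kₚ, so the system is already at equilibrium.

neither direction; the system is at equilibrium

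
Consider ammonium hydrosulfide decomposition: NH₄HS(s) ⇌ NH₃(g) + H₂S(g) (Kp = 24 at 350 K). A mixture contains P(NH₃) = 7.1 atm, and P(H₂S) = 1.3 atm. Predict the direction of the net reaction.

toward products

(NH₄HS is a pure solid — omitted from Qp.)
Qp = P(NH₃)·P(H₂S) = (7.1)·(1.3) = 9.2
Qp = 9.2 < Kp = 24, so the forward reaction proceeds.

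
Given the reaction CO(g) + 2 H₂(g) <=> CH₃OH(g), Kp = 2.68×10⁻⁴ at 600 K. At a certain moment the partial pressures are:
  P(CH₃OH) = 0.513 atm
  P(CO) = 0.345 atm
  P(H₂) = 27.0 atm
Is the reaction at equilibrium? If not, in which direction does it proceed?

Qp = P(CH₃OH) / (P(CO)·P(H₂)²) = (0.513) / ((0.345)·(27.0)²) = 0.00204
Qp = 0.00204 > Kp = 2.68×10⁻⁴, so the reverse reaction proceeds.

to the left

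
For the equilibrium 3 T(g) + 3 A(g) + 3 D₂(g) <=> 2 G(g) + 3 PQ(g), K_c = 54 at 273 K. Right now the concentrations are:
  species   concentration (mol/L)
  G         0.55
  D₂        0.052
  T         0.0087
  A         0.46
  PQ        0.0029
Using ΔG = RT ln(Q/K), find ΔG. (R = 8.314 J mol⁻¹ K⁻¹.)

Q_c = [G]²·[PQ]³ / ([T]³·[A]³·[D₂]³) = (0.55)²·(0.0029)³ / ((0.0087)³·(0.46)³·(0.052)³) = 819
ΔG = RT ln(Q_c/K_c) = (8.314 J mol⁻¹ K⁻¹)(273 K) × ln(819/54)
   = (2.270 kJ/mol)(2.719) = 6.17 kJ/mol
ΔG > 0, so the forward reaction is non-spontaneous (proceeds in reverse).

ΔG = 6.17 kJ/mol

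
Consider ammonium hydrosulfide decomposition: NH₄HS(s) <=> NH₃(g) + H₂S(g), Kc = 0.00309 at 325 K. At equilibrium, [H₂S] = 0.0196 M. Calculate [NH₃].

[NH₃] = 0.158 M

(NH₄HS is a pure solid — omitted from Kc.)
At equilibrium, Kc = [NH₃]·[H₂S] = 0.00309.
([NH₃])·(0.0196) = 0.00309
[NH₃] = 0.158 M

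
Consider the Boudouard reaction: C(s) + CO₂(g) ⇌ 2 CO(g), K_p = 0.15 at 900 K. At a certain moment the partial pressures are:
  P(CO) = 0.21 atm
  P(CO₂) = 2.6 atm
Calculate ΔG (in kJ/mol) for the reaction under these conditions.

ΔG = -16.3 kJ/mol

(C is a pure solid — omitted from Q_p.)
Q_p = P(CO)² / P(CO₂) = (0.21)² / (2.6) = 0.0170
ΔG = RT ln(Q_p/K_p) = (8.314 J mol⁻¹ K⁻¹)(900 K) × ln(0.0170/0.15)
   = (7.483 kJ/mol)(-2.177) = -16.3 kJ/mol
ΔG < 0, so the forward reaction is spontaneous (proceeds forward).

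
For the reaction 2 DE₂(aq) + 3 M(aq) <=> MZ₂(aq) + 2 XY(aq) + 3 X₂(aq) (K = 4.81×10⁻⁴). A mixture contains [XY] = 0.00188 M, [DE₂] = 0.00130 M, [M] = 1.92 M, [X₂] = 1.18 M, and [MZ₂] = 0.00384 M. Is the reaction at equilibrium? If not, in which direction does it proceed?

reverse (toward reactants)

Q = [MZ₂]·[XY]²·[X₂]³ / ([DE₂]²·[M]³) = (0.00384)·(0.00188)²·(1.18)³ / ((0.00130)²·(1.92)³) = 0.00186
Q = 0.00186 > K = 4.81×10⁻⁴, so the reverse reaction proceeds.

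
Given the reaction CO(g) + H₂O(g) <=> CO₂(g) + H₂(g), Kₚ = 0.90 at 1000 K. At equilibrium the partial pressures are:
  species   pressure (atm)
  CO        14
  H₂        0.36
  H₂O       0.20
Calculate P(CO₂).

P(CO₂) = 7.0 atm

At equilibrium, Kₚ = P(CO₂)·P(H₂) / (P(CO)·P(H₂O)) = 0.90.
(P(CO₂))·(0.36) / ((14)·(0.20)) = 0.90
P(CO₂) = 7.00 = 7.0 atm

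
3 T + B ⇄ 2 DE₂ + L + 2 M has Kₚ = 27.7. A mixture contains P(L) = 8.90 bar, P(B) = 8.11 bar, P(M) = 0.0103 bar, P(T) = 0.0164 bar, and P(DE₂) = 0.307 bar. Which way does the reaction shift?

toward products

Qₚ = P(DE₂)²·P(L)·P(M)² / (P(T)³·P(B)) = (0.307)²·(8.90)·(0.0103)² / ((0.0164)³·(8.11)) = 2.49
Qₚ = 2.49 < Kₚ = 27.7, so the forward reaction proceeds.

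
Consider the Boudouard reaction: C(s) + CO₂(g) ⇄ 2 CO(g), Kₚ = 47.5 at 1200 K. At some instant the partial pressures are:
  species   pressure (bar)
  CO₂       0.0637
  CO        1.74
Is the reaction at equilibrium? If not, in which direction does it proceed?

(C is a pure solid — omitted from Qₚ.)
Qₚ = P(CO)² / P(CO₂) = (1.74)² / (0.0637) = 47.5
Qₚ = 47.5 = Kₚ, so the system is already at equilibrium.

neither direction; the system is at equilibrium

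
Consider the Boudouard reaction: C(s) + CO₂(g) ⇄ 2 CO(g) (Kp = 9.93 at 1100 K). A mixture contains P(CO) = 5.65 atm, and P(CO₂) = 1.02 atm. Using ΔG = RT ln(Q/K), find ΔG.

ΔG = 10.5 kJ/mol

(C is a pure solid — omitted from Qp.)
Qp = P(CO)² / P(CO₂) = (5.65)² / (1.02) = 31.3
ΔG = RT ln(Qp/Kp) = (8.314 J mol⁻¹ K⁻¹)(1100 K) × ln(31.3/9.93)
   = (9.145 kJ/mol)(1.148) = 10.5 kJ/mol
ΔG > 0, so the forward reaction is non-spontaneous (proceeds in reverse).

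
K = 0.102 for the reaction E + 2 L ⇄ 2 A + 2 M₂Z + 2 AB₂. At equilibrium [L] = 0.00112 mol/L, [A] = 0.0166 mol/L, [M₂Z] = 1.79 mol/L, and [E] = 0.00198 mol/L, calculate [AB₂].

[AB₂] = 5.36×10⁻⁴ mol/L

At equilibrium, K = [A]²·[M₂Z]²·[AB₂]² / ([E]·[L]²) = 0.102.
(0.0166)²·(1.79)²·([AB₂])² / ((0.00198)·(0.00112)²) = 0.102
[AB₂]² = 2.87×10⁻⁷ ⇒ [AB₂] = 5.36×10⁻⁴ mol/L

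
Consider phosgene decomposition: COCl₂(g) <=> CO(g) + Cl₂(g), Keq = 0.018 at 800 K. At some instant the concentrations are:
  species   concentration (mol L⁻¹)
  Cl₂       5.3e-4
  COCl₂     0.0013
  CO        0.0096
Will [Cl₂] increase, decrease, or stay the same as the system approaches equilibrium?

Q = [CO]·[Cl₂] / [COCl₂] = (0.0096)·(5.3e-4) / (0.0013) = 0.0039
Q = 0.0039 < Keq = 0.018: net forward reaction.
Cl₂ is a product, so it increases.

increase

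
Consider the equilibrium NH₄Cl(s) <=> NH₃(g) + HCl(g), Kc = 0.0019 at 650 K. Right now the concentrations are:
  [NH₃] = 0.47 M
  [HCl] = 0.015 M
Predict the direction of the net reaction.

(NH₄Cl is a pure solid — omitted from Qc.)
Qc = [NH₃]·[HCl] = (0.47)·(0.015) = 0.0070
Qc = 0.0070 > Kc = 0.0019, so the reverse reaction proceeds.

to the left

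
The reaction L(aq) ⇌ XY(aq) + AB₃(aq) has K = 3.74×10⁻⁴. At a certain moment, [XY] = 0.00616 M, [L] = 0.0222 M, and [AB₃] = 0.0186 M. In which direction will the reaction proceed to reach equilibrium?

toward reactants

Q = [XY]·[AB₃] / [L] = (0.00616)·(0.0186) / (0.0222) = 0.00516
Q = 0.00516 > K = 3.74×10⁻⁴, so the reverse reaction proceeds.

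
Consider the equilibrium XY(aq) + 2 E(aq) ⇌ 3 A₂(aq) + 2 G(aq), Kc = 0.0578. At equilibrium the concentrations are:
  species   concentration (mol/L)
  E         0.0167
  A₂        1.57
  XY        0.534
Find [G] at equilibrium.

At equilibrium, Kc = [A₂]³·[G]² / ([XY]·[E]²) = 0.0578.
(1.57)³·([G])² / ((0.534)·(0.0167)²) = 0.0578
[G]² = 2.22×10⁻⁶ ⇒ [G] = 0.00149 mol/L

[G] = 0.00149 mol/L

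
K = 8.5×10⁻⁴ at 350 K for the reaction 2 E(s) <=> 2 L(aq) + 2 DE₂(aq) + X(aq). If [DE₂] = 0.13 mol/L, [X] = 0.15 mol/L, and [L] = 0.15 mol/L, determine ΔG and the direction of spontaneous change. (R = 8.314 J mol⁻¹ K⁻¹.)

(E is a pure solid — omitted from Q.)
Q = [L]²·[DE₂]²·[X] = (0.15)²·(0.13)²·(0.15) = 5.70×10⁻⁵
ΔG = RT ln(Q/K) = (8.314 J mol⁻¹ K⁻¹)(350 K) × ln(5.70×10⁻⁵/8.5×10⁻⁴)
   = (2.910 kJ/mol)(-2.702) = -7.86 kJ/mol
ΔG < 0, so the forward reaction is spontaneous (proceeds forward).

ΔG = -7.86 kJ/mol; the forward reaction is spontaneous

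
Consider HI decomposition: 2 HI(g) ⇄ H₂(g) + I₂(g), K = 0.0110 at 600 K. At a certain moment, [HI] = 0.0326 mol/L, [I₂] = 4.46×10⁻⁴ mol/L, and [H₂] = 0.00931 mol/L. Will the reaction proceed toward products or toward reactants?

in the forward direction

Q = [H₂]·[I₂] / [HI]² = (0.00931)·(4.46×10⁻⁴) / (0.0326)² = 0.00391
Q = 0.00391 < K = 0.0110, so the forward reaction proceeds.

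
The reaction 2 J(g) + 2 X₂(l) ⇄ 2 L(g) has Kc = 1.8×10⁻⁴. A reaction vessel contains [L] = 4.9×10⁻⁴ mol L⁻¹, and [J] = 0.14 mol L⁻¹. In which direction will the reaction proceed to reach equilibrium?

to the right

(X₂ is a pure liquid — omitted from Qc.)
Qc = [L]² / [J]² = (4.9×10⁻⁴)² / (0.14)² = 1.2×10⁻⁵
Qc = 1.2×10⁻⁵ < Kc = 1.8×10⁻⁴, so the forward reaction proceeds.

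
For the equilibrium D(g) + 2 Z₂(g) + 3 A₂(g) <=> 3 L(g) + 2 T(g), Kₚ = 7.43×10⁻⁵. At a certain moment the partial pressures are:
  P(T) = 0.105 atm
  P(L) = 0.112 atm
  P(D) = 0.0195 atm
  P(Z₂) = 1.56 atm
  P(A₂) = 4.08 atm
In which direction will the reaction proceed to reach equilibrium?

toward products

Qₚ = P(L)³·P(T)² / (P(D)·P(Z₂)²·P(A₂)³) = (0.112)³·(0.105)² / ((0.0195)·(1.56)²·(4.08)³) = 4.81×10⁻⁶
Qₚ = 4.81×10⁻⁶ < Kₚ = 7.43×10⁻⁵, so the forward reaction proceeds.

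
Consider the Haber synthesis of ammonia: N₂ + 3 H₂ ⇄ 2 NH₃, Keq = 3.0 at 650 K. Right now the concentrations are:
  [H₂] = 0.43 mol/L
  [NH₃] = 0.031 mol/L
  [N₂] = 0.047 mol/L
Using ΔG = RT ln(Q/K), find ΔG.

Q = [NH₃]² / ([N₂]·[H₂]³) = (0.031)² / ((0.047)·(0.43)³) = 0.257
ΔG = RT ln(Q/Keq) = (8.314 J mol⁻¹ K⁻¹)(650 K) × ln(0.257/3.0)
   = (5.404 kJ/mol)(-2.457) = -13.3 kJ/mol
ΔG < 0, so the forward reaction is spontaneous (proceeds forward).

ΔG = -13.3 kJ/mol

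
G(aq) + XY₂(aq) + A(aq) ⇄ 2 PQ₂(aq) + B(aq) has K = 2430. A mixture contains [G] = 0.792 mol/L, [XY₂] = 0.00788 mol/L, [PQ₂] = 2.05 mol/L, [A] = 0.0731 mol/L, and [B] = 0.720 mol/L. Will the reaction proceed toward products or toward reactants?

Q = [PQ₂]²·[B] / ([G]·[XY₂]·[A]) = (2.05)²·(0.720) / ((0.792)·(0.00788)·(0.0731)) = 6630
Q = 6630 > K = 2430, so the reverse reaction proceeds.

in the reverse direction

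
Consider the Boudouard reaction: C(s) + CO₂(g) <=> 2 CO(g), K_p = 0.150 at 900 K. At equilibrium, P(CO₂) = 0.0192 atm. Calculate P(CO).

(C is a pure solid — omitted from K_p.)
At equilibrium, K_p = P(CO)² / P(CO₂) = 0.150.
(P(CO))² / (0.0192) = 0.150
P(CO)² = 0.00288 ⇒ P(CO) = 0.0537 atm

P(CO) = 0.0537 atm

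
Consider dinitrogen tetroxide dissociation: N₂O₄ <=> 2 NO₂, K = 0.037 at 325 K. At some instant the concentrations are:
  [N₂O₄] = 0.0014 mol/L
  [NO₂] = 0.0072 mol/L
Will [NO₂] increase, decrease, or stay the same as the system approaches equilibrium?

Q = [NO₂]² / [N₂O₄] = (0.0072)² / (0.0014) = 0.037
Q = 0.037 = K; the system is at equilibrium.

stay the same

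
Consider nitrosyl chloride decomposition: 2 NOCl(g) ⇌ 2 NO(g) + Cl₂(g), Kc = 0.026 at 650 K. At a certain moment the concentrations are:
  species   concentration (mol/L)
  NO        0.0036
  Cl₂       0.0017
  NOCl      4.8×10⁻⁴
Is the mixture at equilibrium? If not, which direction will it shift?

Qc = [NO]²·[Cl₂] / [NOCl]² = (0.0036)²·(0.0017) / (4.8×10⁻⁴)² = 0.096
Qc = 0.096 > Kc = 0.026: net reverse reaction.

no; Q > K, reaction proceeds in reverse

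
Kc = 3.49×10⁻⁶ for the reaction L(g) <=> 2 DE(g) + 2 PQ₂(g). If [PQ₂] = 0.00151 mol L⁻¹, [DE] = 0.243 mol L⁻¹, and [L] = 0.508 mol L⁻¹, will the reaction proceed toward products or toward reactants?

to the right

Qc = [DE]²·[PQ₂]² / [L] = (0.243)²·(0.00151)² / (0.508) = 2.65×10⁻⁷
Qc = 2.65×10⁻⁷ < Kc = 3.49×10⁻⁶, so the forward reaction proceeds.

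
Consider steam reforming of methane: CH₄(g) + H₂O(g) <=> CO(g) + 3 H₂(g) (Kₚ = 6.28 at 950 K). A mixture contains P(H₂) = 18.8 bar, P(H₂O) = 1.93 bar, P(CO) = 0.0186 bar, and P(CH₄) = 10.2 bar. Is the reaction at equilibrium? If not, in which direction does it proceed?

Qₚ = P(CO)·P(H₂)³ / (P(CH₄)·P(H₂O)) = (0.0186)·(18.8)³ / ((10.2)·(1.93)) = 6.28
Qₚ = 6.28 = Kₚ, so the system is already at equilibrium.

no net change (already at equilibrium)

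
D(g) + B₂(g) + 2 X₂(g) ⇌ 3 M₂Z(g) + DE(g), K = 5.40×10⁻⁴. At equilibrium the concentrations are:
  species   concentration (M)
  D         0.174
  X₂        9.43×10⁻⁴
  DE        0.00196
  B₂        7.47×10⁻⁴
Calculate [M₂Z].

[M₂Z] = 3.17×10⁻⁴ M

At equilibrium, K = [M₂Z]³·[DE] / ([D]·[B₂]·[X₂]²) = 5.40×10⁻⁴.
([M₂Z])³·(0.00196) / ((0.174)·(7.47×10⁻⁴)·(9.43×10⁻⁴)²) = 5.40×10⁻⁴
[M₂Z]³ = 3.18×10⁻¹¹ ⇒ [M₂Z] = 3.17×10⁻⁴ M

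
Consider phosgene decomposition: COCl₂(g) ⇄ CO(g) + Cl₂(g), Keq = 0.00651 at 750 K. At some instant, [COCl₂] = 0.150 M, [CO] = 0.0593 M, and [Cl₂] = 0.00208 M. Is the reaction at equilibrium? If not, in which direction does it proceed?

Q = [CO]·[Cl₂] / [COCl₂] = (0.0593)·(0.00208) / (0.150) = 8.22×10⁻⁴
Q = 8.22×10⁻⁴ < Keq = 0.00651, so the forward reaction proceeds.

toward products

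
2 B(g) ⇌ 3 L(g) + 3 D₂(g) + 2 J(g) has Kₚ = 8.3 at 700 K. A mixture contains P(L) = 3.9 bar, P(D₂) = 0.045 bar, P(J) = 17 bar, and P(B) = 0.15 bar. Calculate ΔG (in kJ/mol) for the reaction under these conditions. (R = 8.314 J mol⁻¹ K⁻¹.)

Qₚ = P(L)³·P(D₂)³·P(J)² / P(B)² = (3.9)³·(0.045)³·(17)² / (0.15)² = 69.4
ΔG = RT ln(Qₚ/Kₚ) = (8.314 J mol⁻¹ K⁻¹)(700 K) × ln(69.4/8.3)
   = (5.820 kJ/mol)(2.124) = 12.4 kJ/mol
ΔG > 0, so the forward reaction is non-spontaneous (proceeds in reverse).

ΔG = 12.4 kJ/mol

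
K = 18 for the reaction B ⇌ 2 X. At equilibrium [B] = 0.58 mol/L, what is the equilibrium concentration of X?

At equilibrium, K = [X]² / [B] = 18.
([X])² / (0.58) = 18
[X]² = 10.4 ⇒ [X] = 3.2 mol/L

[X] = 3.2 mol/L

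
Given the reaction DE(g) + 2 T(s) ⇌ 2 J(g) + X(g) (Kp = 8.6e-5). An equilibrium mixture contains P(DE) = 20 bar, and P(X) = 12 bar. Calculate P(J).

P(J) = 0.012 bar

(T is a pure solid — omitted from Kp.)
At equilibrium, Kp = P(J)²·P(X) / P(DE) = 8.6e-5.
(P(J))²·(12) / (20) = 8.6e-5
P(J)² = 1.43e-4 ⇒ P(J) = 0.012 bar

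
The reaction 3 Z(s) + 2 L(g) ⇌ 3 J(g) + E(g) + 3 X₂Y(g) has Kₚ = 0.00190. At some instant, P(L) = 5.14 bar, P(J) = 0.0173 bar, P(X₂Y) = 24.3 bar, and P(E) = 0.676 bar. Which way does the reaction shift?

neither direction; the system is at equilibrium

(Z is a pure solid — omitted from Qₚ.)
Qₚ = P(J)³·P(E)·P(X₂Y)³ / P(L)² = (0.0173)³·(0.676)·(24.3)³ / (5.14)² = 0.00190
Qₚ = 0.00190 = Kₚ, so the system is already at equilibrium.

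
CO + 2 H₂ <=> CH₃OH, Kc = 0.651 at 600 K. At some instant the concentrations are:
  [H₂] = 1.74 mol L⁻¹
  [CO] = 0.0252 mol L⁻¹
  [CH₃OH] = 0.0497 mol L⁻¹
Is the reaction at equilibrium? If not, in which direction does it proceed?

at equilibrium

Qc = [CH₃OH] / ([CO]·[H₂]²) = (0.0497) / ((0.0252)·(1.74)²) = 0.651
Qc = 0.651 = Kc, so the system is already at equilibrium.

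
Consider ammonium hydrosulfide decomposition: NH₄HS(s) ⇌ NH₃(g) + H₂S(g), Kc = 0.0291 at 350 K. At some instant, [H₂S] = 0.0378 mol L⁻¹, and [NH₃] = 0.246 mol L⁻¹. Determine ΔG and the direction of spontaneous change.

ΔG = -3.32 kJ/mol; the forward reaction is spontaneous

(NH₄HS is a pure solid — omitted from Qc.)
Qc = [NH₃]·[H₂S] = (0.246)·(0.0378) = 0.00930
ΔG = RT ln(Qc/Kc) = (8.314 J mol⁻¹ K⁻¹)(350 K) × ln(0.00930/0.0291)
   = (2.910 kJ/mol)(-1.141) = -3.32 kJ/mol
ΔG < 0, so the forward reaction is spontaneous (proceeds forward).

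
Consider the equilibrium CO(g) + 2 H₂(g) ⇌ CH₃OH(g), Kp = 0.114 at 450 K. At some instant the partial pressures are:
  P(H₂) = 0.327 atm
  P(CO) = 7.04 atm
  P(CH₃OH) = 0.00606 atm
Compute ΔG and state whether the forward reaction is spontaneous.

ΔG = -9.92 kJ/mol; the forward reaction is spontaneous

Qp = P(CH₃OH) / (P(CO)·P(H₂)²) = (0.00606) / ((7.04)·(0.327)²) = 0.00805
ΔG = RT ln(Qp/Kp) = (8.314 J mol⁻¹ K⁻¹)(450 K) × ln(0.00805/0.114)
   = (3.741 kJ/mol)(-2.651) = -9.92 kJ/mol
ΔG < 0, so the forward reaction is spontaneous (proceeds forward).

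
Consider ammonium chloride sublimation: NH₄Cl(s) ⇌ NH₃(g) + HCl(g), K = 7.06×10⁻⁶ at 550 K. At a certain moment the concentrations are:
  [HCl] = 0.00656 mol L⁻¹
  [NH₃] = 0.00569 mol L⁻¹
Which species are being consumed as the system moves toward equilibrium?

(NH₄Cl is a pure solid — omitted from Q.)
Q = [NH₃]·[HCl] = (0.00569)·(0.00656) = 3.73×10⁻⁵
Q = 3.73×10⁻⁵ > K = 7.06×10⁻⁶: net reverse reaction.

NH₃, HCl (products)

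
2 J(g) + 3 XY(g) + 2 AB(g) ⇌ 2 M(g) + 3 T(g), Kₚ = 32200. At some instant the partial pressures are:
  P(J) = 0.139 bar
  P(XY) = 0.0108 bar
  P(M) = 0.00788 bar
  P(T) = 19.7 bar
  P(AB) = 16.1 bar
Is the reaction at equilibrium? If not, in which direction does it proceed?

Qₚ = P(M)²·P(T)³ / (P(J)²·P(XY)³·P(AB)²) = (0.00788)²·(19.7)³ / ((0.139)²·(0.0108)³·(16.1)²) = 75200
Qₚ = 75200 > Kₚ = 32200, so the reverse reaction proceeds.

in the reverse direction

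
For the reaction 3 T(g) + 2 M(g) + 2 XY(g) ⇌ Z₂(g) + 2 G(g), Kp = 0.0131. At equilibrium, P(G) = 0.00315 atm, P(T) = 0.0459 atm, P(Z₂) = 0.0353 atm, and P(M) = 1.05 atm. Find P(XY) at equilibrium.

At equilibrium, Kp = P(Z₂)·P(G)² / (P(T)³·P(M)²·P(XY)²) = 0.0131.
(0.0353)·(0.00315)² / ((0.0459)³·(1.05)²·(P(XY))²) = 0.0131
P(XY)² = 0.251 ⇒ P(XY) = 0.501 atm

P(XY) = 0.501 atm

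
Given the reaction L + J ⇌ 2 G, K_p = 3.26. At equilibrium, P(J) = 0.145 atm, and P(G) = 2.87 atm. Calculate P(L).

At equilibrium, K_p = P(G)² / (P(L)·P(J)) = 3.26.
(2.87)² / ((P(L))·(0.145)) = 3.26
P(L) = 17.4 atm

P(L) = 17.4 atm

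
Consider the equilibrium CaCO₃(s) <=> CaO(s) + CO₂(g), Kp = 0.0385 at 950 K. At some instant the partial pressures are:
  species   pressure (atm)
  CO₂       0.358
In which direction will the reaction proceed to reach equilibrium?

reverse (toward reactants)

(CaCO₃, CaO are pure solids — omitted from Qp.)
Qp = P(CO₂) = 0.358
Qp = 0.358 > Kp = 0.0385, so the reverse reaction proceeds.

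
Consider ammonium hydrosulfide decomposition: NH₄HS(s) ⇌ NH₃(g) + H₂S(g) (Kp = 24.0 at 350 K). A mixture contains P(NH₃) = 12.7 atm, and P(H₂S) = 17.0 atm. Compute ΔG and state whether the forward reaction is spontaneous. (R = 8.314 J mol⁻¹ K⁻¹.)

ΔG = 6.39 kJ/mol; the forward reaction is non-spontaneous

(NH₄HS is a pure solid — omitted from Qp.)
Qp = P(NH₃)·P(H₂S) = (12.7)·(17.0) = 216
ΔG = RT ln(Qp/Kp) = (8.314 J mol⁻¹ K⁻¹)(350 K) × ln(216/24.0)
   = (2.910 kJ/mol)(2.197) = 6.39 kJ/mol
ΔG > 0, so the forward reaction is non-spontaneous (proceeds in reverse).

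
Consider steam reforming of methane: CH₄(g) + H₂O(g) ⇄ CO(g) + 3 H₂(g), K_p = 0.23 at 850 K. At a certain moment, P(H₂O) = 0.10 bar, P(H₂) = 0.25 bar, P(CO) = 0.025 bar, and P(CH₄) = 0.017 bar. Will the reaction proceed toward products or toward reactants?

no net change (already at equilibrium)

Q_p = P(CO)·P(H₂)³ / (P(CH₄)·P(H₂O)) = (0.025)·(0.25)³ / ((0.017)·(0.10)) = 0.23
Q_p = 0.23 = K_p, so the system is already at equilibrium.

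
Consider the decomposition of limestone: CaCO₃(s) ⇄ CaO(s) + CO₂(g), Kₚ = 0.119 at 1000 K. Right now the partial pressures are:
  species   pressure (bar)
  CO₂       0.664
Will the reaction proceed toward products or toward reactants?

(CaCO₃, CaO are pure solids — omitted from Qₚ.)
Qₚ = P(CO₂) = 0.664
Qₚ = 0.664 > Kₚ = 0.119, so the reverse reaction proceeds.

toward reactants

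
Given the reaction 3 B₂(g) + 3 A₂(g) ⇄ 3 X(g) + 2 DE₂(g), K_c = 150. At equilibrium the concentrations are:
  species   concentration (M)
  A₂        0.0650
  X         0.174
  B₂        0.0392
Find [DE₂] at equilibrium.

At equilibrium, K_c = [X]³·[DE₂]² / ([B₂]³·[A₂]³) = 150.
(0.174)³·([DE₂])² / ((0.0392)³·(0.0650)³) = 150
[DE₂]² = 4.71e-4 ⇒ [DE₂] = 0.0217 M

[DE₂] = 0.0217 M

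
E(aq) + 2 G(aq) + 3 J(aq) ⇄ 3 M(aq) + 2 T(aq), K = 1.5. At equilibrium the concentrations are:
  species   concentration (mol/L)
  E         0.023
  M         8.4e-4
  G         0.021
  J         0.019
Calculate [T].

[T] = 0.42 mol/L

At equilibrium, K = [M]³·[T]² / ([E]·[G]²·[J]³) = 1.5.
(8.4e-4)³·([T])² / ((0.023)·(0.021)²·(0.019)³) = 1.5
[T]² = 0.176 ⇒ [T] = 0.42 mol/L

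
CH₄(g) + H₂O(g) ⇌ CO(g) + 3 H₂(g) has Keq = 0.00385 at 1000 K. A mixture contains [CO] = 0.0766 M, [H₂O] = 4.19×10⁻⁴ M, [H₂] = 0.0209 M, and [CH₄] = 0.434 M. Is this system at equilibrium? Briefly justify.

yes, at equilibrium

Q = [CO]·[H₂]³ / ([CH₄]·[H₂O]) = (0.0766)·(0.0209)³ / ((0.434)·(4.19×10⁻⁴)) = 0.00385
Q = 0.00385 = Keq; the system is at equilibrium.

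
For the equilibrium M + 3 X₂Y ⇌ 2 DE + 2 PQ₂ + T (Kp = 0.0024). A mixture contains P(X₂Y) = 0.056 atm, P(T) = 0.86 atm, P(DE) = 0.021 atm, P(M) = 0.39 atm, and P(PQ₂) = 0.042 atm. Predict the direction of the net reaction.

in the reverse direction

Qp = P(DE)²·P(PQ₂)²·P(T) / (P(M)·P(X₂Y)³) = (0.021)²·(0.042)²·(0.86) / ((0.39)·(0.056)³) = 0.0098
Qp = 0.0098 > Kp = 0.0024, so the reverse reaction proceeds.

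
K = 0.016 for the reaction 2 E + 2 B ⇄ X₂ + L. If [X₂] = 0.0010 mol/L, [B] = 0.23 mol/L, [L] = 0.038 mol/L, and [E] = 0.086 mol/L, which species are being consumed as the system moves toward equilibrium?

Q = [X₂]·[L] / ([E]²·[B]²) = (0.0010)·(0.038) / ((0.086)²·(0.23)²) = 0.097
Q = 0.097 > K = 0.016: net reverse reaction.

X₂, L (products)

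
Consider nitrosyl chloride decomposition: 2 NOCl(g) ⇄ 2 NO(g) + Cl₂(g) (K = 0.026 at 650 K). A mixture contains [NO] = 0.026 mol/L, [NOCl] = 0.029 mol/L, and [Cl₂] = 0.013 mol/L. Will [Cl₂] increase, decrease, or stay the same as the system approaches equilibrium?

Q = [NO]²·[Cl₂] / [NOCl]² = (0.026)²·(0.013) / (0.029)² = 0.010
Q = 0.010 < K = 0.026: net forward reaction.
Cl₂ is a product, so it increases.

increase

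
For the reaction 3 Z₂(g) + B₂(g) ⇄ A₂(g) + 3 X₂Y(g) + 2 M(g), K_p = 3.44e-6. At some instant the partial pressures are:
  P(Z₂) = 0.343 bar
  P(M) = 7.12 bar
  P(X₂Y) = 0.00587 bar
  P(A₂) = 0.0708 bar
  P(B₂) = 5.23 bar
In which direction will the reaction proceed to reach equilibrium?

at equilibrium

Q_p = P(A₂)·P(X₂Y)³·P(M)² / (P(Z₂)³·P(B₂)) = (0.0708)·(0.00587)³·(7.12)² / ((0.343)³·(5.23)) = 3.44e-6
Q_p = 3.44e-6 = K_p, so the system is already at equilibrium.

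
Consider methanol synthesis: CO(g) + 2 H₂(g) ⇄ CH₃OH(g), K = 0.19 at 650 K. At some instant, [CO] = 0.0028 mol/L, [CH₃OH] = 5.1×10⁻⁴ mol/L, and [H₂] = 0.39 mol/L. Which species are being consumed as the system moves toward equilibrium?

Q = [CH₃OH] / ([CO]·[H₂]²) = (5.1×10⁻⁴) / ((0.0028)·(0.39)²) = 1.2
Q = 1.2 > K = 0.19: net reverse reaction.

CH₃OH (products)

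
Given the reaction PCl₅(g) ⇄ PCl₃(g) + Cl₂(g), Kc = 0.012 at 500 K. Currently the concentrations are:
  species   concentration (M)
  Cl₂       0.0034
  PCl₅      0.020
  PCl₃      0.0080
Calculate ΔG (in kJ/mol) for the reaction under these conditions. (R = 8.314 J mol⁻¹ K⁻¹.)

Qc = [PCl₃]·[Cl₂] / [PCl₅] = (0.0080)·(0.0034) / (0.020) = 0.00136
ΔG = RT ln(Qc/Kc) = (8.314 J mol⁻¹ K⁻¹)(500 K) × ln(0.00136/0.012)
   = (4.157 kJ/mol)(-2.177) = -9.05 kJ/mol
ΔG < 0, so the forward reaction is spontaneous (proceeds forward).

ΔG = -9.05 kJ/mol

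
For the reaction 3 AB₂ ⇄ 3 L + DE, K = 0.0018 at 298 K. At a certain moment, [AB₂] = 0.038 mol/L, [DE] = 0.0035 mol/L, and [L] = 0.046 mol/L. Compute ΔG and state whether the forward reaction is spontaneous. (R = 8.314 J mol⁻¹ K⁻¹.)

Q = [L]³·[DE] / [AB₂]³ = (0.046)³·(0.0035) / (0.038)³ = 0.00621
ΔG = RT ln(Q/K) = (8.314 J mol⁻¹ K⁻¹)(298 K) × ln(0.00621/0.0018)
   = (2.478 kJ/mol)(1.238) = 3.07 kJ/mol
ΔG > 0, so the forward reaction is non-spontaneous (proceeds in reverse).

ΔG = 3.07 kJ/mol; the forward reaction is non-spontaneous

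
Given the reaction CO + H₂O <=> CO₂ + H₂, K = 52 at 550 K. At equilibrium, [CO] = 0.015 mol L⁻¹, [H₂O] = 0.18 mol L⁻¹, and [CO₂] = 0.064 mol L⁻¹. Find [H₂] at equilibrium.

At equilibrium, K = [CO₂]·[H₂] / ([CO]·[H₂O]) = 52.
(0.064)·([H₂]) / ((0.015)·(0.18)) = 52
[H₂] = 2.19 = 2.2 mol L⁻¹

[H₂] = 2.2 mol L⁻¹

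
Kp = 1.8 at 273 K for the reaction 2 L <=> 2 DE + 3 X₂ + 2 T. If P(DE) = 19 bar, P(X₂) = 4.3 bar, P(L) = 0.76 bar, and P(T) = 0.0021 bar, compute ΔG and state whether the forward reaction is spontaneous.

ΔG = -4.78 kJ/mol; the forward reaction is spontaneous

Qp = P(DE)²·P(X₂)³·P(T)² / P(L)² = (19)²·(4.3)³·(0.0021)² / (0.76)² = 0.219
ΔG = RT ln(Qp/Kp) = (8.314 J mol⁻¹ K⁻¹)(273 K) × ln(0.219/1.8)
   = (2.270 kJ/mol)(-2.106) = -4.78 kJ/mol
ΔG < 0, so the forward reaction is spontaneous (proceeds forward).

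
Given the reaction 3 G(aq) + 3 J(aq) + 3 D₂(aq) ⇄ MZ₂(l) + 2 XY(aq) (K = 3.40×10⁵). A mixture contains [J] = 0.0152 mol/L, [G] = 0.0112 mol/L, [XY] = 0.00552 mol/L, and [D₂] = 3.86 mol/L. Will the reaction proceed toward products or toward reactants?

in the forward direction

(MZ₂ is a pure liquid — omitted from Q.)
Q = [XY]² / ([G]³·[J]³·[D₂]³) = (0.00552)² / ((0.0112)³·(0.0152)³·(3.86)³) = 1.07×10⁵
Q = 1.07×10⁵ < K = 3.40×10⁵, so the forward reaction proceeds.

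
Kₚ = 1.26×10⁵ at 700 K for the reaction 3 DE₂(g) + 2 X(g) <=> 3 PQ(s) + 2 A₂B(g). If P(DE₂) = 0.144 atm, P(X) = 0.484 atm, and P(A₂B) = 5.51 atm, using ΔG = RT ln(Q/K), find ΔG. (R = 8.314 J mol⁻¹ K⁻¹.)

(PQ is a pure solid — omitted from Qₚ.)
Qₚ = P(A₂B)² / (P(DE₂)³·P(X)²) = (5.51)² / ((0.144)³·(0.484)²) = 43400
ΔG = RT ln(Qₚ/Kₚ) = (8.314 J mol⁻¹ K⁻¹)(700 K) × ln(43400/1.26×10⁵)
   = (5.820 kJ/mol)(-1.066) = -6.20 kJ/mol
ΔG < 0, so the forward reaction is spontaneous (proceeds forward).

ΔG = -6.20 kJ/mol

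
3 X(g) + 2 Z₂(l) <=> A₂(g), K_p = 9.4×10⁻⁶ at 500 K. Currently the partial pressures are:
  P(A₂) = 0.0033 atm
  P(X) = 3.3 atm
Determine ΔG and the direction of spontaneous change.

(Z₂ is a pure liquid — omitted from Q_p.)
Q_p = P(A₂) / P(X)³ = (0.0033) / (3.3)³ = 9.18×10⁻⁵
ΔG = RT ln(Q_p/K_p) = (8.314 J mol⁻¹ K⁻¹)(500 K) × ln(9.18×10⁻⁵/9.4×10⁻⁶)
   = (4.157 kJ/mol)(2.279) = 9.47 kJ/mol
ΔG > 0, so the forward reaction is non-spontaneous (proceeds in reverse).

ΔG = 9.47 kJ/mol; the forward reaction is non-spontaneous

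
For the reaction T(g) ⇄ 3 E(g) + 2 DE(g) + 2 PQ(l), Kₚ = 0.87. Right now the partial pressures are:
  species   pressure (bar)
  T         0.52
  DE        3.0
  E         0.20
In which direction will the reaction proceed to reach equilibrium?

to the right

(PQ is a pure liquid — omitted from Qₚ.)
Qₚ = P(E)³·P(DE)² / P(T) = (0.20)³·(3.0)² / (0.52) = 0.14
Qₚ = 0.14 < Kₚ = 0.87, so the forward reaction proceeds.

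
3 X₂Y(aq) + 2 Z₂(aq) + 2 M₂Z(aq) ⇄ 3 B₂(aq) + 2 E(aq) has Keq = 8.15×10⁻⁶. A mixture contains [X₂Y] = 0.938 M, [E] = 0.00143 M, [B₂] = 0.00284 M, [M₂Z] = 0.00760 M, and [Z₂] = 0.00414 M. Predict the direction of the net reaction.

reverse (toward reactants)

Q = [B₂]³·[E]² / ([X₂Y]³·[Z₂]²·[M₂Z]²) = (0.00284)³·(0.00143)² / ((0.938)³·(0.00414)²·(0.00760)²) = 5.73×10⁻⁵
Q = 5.73×10⁻⁵ > Keq = 8.15×10⁻⁶, so the reverse reaction proceeds.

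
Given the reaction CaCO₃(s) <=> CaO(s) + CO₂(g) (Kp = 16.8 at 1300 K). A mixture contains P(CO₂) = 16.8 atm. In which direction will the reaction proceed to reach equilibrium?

at equilibrium

(CaCO₃, CaO are pure solids — omitted from Qp.)
Qp = P(CO₂) = 16.8
Qp = 16.8 = Kp, so the system is already at equilibrium.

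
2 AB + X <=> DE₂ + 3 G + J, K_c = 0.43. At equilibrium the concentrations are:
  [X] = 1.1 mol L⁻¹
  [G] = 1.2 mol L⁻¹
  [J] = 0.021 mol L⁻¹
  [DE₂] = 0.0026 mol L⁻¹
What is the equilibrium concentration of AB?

At equilibrium, K_c = [DE₂]·[G]³·[J] / ([AB]²·[X]) = 0.43.
(0.0026)·(1.2)³·(0.021) / (([AB])²·(1.1)) = 0.43
[AB]² = 1.99×10⁻⁴ ⇒ [AB] = 0.014 mol L⁻¹

[AB] = 0.014 mol L⁻¹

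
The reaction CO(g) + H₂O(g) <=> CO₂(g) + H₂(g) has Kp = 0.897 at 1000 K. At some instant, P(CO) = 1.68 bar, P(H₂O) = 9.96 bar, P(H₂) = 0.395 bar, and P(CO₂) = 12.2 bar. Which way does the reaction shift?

to the right

Qp = P(CO₂)·P(H₂) / (P(CO)·P(H₂O)) = (12.2)·(0.395) / ((1.68)·(9.96)) = 0.288
Qp = 0.288 < Kp = 0.897, so the forward reaction proceeds.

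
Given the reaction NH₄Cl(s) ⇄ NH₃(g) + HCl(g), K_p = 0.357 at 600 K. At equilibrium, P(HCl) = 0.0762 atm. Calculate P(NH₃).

(NH₄Cl is a pure solid — omitted from K_p.)
At equilibrium, K_p = P(NH₃)·P(HCl) = 0.357.
(P(NH₃))·(0.0762) = 0.357
P(NH₃) = 4.69 atm

P(NH₃) = 4.69 atm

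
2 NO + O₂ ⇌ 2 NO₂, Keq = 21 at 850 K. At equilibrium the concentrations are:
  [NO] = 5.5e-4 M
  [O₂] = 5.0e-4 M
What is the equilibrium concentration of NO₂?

[NO₂] = 5.6e-5 M

At equilibrium, Keq = [NO₂]² / ([NO]²·[O₂]) = 21.
([NO₂])² / ((5.5e-4)²·(5.0e-4)) = 21
[NO₂]² = 3.18e-9 ⇒ [NO₂] = 5.6e-5 M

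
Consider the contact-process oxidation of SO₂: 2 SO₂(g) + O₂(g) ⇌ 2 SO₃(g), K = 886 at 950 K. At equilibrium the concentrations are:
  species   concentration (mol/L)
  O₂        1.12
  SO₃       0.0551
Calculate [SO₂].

[SO₂] = 0.00175 mol/L

At equilibrium, K = [SO₃]² / ([SO₂]²·[O₂]) = 886.
(0.0551)² / (([SO₂])²·(1.12)) = 886
[SO₂]² = 3.06×10⁻⁶ ⇒ [SO₂] = 0.00175 mol/L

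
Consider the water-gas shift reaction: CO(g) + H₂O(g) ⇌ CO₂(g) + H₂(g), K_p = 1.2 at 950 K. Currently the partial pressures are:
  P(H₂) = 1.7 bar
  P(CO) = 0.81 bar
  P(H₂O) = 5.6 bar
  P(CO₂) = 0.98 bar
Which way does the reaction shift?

forward (toward products)

Q_p = P(CO₂)·P(H₂) / (P(CO)·P(H₂O)) = (0.98)·(1.7) / ((0.81)·(5.6)) = 0.37
Q_p = 0.37 < K_p = 1.2, so the forward reaction proceeds.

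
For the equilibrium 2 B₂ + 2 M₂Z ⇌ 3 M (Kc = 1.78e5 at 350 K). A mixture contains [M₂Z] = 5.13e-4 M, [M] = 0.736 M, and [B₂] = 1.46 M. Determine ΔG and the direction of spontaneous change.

Qc = [M]³ / ([B₂]²·[M₂Z]²) = (0.736)³ / ((1.46)²·(5.13e-4)²) = 7.11e5
ΔG = RT ln(Qc/Kc) = (8.314 J mol⁻¹ K⁻¹)(350 K) × ln(7.11e5/1.78e5)
   = (2.910 kJ/mol)(1.385) = 4.03 kJ/mol
ΔG > 0, so the forward reaction is non-spontaneous (proceeds in reverse).

ΔG = 4.03 kJ/mol; the forward reaction is non-spontaneous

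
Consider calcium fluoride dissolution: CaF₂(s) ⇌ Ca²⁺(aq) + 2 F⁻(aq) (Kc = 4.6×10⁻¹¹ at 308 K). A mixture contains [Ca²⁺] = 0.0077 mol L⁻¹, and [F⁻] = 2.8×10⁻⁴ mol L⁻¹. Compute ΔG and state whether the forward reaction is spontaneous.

ΔG = 6.59 kJ/mol; the forward reaction is non-spontaneous

(CaF₂ is a pure solid — omitted from Qc.)
Qc = [Ca²⁺]·[F⁻]² = (0.0077)·(2.8×10⁻⁴)² = 6.04×10⁻¹⁰
ΔG = RT ln(Qc/Kc) = (8.314 J mol⁻¹ K⁻¹)(308 K) × ln(6.04×10⁻¹⁰/4.6×10⁻¹¹)
   = (2.561 kJ/mol)(2.575) = 6.59 kJ/mol
ΔG > 0, so the forward reaction is non-spontaneous (proceeds in reverse).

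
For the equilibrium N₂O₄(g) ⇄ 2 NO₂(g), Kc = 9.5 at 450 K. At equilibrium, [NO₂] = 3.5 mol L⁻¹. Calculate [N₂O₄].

At equilibrium, Kc = [NO₂]² / [N₂O₄] = 9.5.
(3.5)² / ([N₂O₄]) = 9.5
[N₂O₄] = 1.29 = 1.3 mol L⁻¹

[N₂O₄] = 1.3 mol L⁻¹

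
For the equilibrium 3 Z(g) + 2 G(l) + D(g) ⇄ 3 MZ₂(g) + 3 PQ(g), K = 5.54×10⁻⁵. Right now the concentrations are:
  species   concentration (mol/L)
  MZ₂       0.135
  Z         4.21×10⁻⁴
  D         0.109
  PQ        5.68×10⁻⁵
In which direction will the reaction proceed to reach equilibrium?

(G is a pure liquid — omitted from Q.)
Q = [MZ₂]³·[PQ]³ / ([Z]³·[D]) = (0.135)³·(5.68×10⁻⁵)³ / ((4.21×10⁻⁴)³·(0.109)) = 5.54×10⁻⁵
Q = 5.54×10⁻⁵ = K, so the system is already at equilibrium.

no net change (already at equilibrium)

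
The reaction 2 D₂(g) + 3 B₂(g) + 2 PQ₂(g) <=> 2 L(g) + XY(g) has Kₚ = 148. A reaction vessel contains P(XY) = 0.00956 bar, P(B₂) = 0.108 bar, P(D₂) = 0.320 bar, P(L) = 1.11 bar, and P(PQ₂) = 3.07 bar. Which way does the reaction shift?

to the right

Qₚ = P(L)²·P(XY) / (P(D₂)²·P(B₂)³·P(PQ₂)²) = (1.11)²·(0.00956) / ((0.320)²·(0.108)³·(3.07)²) = 9.69
Qₚ = 9.69 < Kₚ = 148, so the forward reaction proceeds.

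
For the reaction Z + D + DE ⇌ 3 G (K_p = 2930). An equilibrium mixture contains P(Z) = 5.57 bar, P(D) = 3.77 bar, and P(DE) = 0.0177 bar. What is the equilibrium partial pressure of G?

At equilibrium, K_p = P(G)³ / (P(Z)·P(D)·P(DE)) = 2930.
(P(G))³ / ((5.57)·(3.77)·(0.0177)) = 2930
P(G)³ = 1090 ⇒ P(G) = 10.3 bar

P(G) = 10.3 bar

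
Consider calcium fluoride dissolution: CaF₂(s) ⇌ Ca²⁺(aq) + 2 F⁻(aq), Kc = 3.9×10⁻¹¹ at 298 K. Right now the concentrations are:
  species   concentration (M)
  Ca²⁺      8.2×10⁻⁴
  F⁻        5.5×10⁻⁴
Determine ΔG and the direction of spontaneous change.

(CaF₂ is a pure solid — omitted from Qc.)
Qc = [Ca²⁺]·[F⁻]² = (8.2×10⁻⁴)·(5.5×10⁻⁴)² = 2.48×10⁻¹⁰
ΔG = RT ln(Qc/Kc) = (8.314 J mol⁻¹ K⁻¹)(298 K) × ln(2.48×10⁻¹⁰/3.9×10⁻¹¹)
   = (2.478 kJ/mol)(1.850) = 4.58 kJ/mol
ΔG > 0, so the forward reaction is non-spontaneous (proceeds in reverse).

ΔG = 4.58 kJ/mol; the forward reaction is non-spontaneous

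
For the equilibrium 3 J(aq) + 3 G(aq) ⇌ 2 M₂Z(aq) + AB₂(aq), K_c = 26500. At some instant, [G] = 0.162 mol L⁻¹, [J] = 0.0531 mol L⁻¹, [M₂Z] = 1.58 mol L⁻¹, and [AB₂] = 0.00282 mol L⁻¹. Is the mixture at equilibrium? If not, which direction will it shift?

Q_c = [M₂Z]²·[AB₂] / ([J]³·[G]³) = (1.58)²·(0.00282) / ((0.0531)³·(0.162)³) = 11100
Q_c = 11100 < K_c = 26500: net forward reaction.

no; Q < K, reaction proceeds forward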